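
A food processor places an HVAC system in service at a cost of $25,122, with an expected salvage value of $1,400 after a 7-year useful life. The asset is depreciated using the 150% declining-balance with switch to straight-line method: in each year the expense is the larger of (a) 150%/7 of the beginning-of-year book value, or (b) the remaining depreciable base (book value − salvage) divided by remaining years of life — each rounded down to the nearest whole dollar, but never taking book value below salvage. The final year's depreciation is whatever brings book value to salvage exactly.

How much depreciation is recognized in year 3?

Depreciable base = $25,122 − $1,400 = $23,722.
Year 1: DB = ⌊$25,122 × 150%/7⌋ = $5,383; SL = ⌊$23,722/7⌋ = $3,388 → take DB $5,383. Book value $19,739.
Year 2: DB = ⌊$19,739 × 150%/7⌋ = $4,229; SL = ⌊$18,339/6⌋ = $3,056 → take DB $4,229. Book value $15,510.
Year 3: DB = ⌊$15,510 × 150%/7⌋ = $3,323; SL = ⌊$14,110/5⌋ = $2,822 → take DB $3,323. Book value $12,187.

$3,323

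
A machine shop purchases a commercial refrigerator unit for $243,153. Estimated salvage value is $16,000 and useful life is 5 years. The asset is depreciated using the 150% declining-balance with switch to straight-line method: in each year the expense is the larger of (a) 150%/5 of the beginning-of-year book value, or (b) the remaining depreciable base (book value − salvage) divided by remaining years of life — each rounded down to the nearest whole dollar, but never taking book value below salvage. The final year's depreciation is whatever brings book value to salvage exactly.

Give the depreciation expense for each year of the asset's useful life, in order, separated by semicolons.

Depreciable base = $243,153 − $16,000 = $227,153.
Year 1: DB = ⌊$243,153 × 150%/5⌋ = $72,945; SL = ⌊$227,153/5⌋ = $45,430 → take DB $72,945. Book value $170,208.
Year 2: DB = ⌊$170,208 × 150%/5⌋ = $51,062; SL = ⌊$154,208/4⌋ = $38,552 → take DB $51,062. Book value $119,146.
Year 3: DB = ⌊$119,146 × 150%/5⌋ = $35,743; SL = ⌊$103,146/3⌋ = $34,382 → take DB $35,743. Book value $83,403.
Year 4: DB = ⌊$83,403 × 150%/5⌋ = $25,020; SL = ⌊$67,403/2⌋ = $33,701 → take SL $33,701. Book value $49,702.
Year 5 (final): $49,702 − $16,000 = $33,702. Book value $16,000.

$72,945; $51,062; $35,743; $33,701; $33,702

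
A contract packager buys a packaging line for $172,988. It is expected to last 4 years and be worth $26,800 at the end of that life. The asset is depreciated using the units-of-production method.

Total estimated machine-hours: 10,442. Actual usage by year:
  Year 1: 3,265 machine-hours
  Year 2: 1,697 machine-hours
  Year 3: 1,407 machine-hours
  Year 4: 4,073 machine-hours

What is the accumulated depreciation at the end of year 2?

$69,468

Depreciable base = $172,988 − $26,800 = $146,188.
Rate = $146,188 / 10,442 machine-hours = $14 per machine-hour.
Year 1: 3,265 × $14 = $45,710. Book value $127,278.
Year 2: 1,697 × $14 = $23,758. Book value $103,520.
Accumulated through year 2 = $172,988 − $103,520 = $69,468.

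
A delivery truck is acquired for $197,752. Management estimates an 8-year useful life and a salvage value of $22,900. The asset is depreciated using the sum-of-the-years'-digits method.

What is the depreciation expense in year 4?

Depreciable base = $197,752 − $22,900 = $174,852.
Sum of the years' digits = 8+7+6+5+4+3+2+1 = 36.
Year 1: $174,852 × 8/36 = $38,856. Book value $158,896.
Year 2: $174,852 × 7/36 = $33,999. Book value $124,897.
Year 3: $174,852 × 6/36 = $29,142. Book value $95,755.
Year 4: $174,852 × 5/36 = $24,285. Book value $71,470.

$24,285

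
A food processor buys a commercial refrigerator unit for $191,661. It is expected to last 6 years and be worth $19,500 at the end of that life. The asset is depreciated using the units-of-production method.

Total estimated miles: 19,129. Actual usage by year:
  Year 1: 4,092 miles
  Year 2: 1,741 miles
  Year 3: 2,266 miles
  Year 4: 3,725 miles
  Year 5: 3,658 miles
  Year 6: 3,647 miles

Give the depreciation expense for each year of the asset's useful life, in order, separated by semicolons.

Depreciable base = $191,661 − $19,500 = $172,161.
Rate = $172,161 / 19,129 miles = $9 per mile.
Year 1: 4,092 × $9 = $36,828. Book value $154,833.
Year 2: 1,741 × $9 = $15,669. Book value $139,164.
Year 3: 2,266 × $9 = $20,394. Book value $118,770.
Year 4: 3,725 × $9 = $33,525. Book value $85,245.
Year 5: 3,658 × $9 = $32,922. Book value $52,323.
Year 6: 3,647 × $9 = $32,823. Book value $19,500.

$36,828; $15,669; $20,394; $33,525; $32,922; $32,823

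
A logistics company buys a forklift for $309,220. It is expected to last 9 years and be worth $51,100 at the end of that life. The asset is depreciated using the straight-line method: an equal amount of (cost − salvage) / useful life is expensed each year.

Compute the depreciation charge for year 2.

$28,680

Depreciable base = $309,220 − $51,100 = $258,120.
Annual expense = $258,120 / 9 = $28,680.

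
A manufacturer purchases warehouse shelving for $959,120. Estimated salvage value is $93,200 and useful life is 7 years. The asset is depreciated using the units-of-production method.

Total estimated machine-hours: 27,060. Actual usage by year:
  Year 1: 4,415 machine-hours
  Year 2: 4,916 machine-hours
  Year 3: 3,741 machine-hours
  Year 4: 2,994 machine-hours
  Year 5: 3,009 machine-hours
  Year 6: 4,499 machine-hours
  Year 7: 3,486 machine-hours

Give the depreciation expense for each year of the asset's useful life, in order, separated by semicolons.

$141,280; $157,312; $119,712; $95,808; $96,288; $143,968; $111,552

Depreciable base = $959,120 − $93,200 = $865,920.
Rate = $865,920 / 27,060 machine-hours = $32 per machine-hour.
Year 1: 4,415 × $32 = $141,280. Book value $817,840.
Year 2: 4,916 × $32 = $157,312. Book value $660,528.
Year 3: 3,741 × $32 = $119,712. Book value $540,816.
Year 4: 2,994 × $32 = $95,808. Book value $445,008.
Year 5: 3,009 × $32 = $96,288. Book value $348,720.
Year 6: 4,499 × $32 = $143,968. Book value $204,752.
Year 7: 3,486 × $32 = $111,552. Book value $93,200.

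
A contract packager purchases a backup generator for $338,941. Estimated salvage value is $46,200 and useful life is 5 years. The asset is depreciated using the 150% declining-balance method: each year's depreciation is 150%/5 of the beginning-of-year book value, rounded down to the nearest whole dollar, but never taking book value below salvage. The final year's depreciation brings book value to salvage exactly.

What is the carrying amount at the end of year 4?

$81,381

Depreciable base = $338,941 − $46,200 = $292,741.
Year 1: ⌊$338,941 × 150%/5⌋ = $101,682. Book value $237,259.
Year 2: ⌊$237,259 × 150%/5⌋ = $71,177. Book value $166,082.
Year 3: ⌊$166,082 × 150%/5⌋ = $49,824. Book value $116,258.
Year 4: ⌊$116,258 × 150%/5⌋ = $34,877. Book value $81,381.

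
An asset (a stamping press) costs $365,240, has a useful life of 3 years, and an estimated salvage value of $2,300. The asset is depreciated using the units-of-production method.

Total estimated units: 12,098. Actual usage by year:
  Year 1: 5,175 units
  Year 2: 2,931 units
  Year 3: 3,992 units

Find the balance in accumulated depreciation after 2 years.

$243,180

Depreciable base = $365,240 − $2,300 = $362,940.
Rate = $362,940 / 12,098 units = $30 per unit.
Year 1: 5,175 × $30 = $155,250. Book value $209,990.
Year 2: 2,931 × $30 = $87,930. Book value $122,060.
Accumulated through year 2 = $365,240 − $122,060 = $243,180.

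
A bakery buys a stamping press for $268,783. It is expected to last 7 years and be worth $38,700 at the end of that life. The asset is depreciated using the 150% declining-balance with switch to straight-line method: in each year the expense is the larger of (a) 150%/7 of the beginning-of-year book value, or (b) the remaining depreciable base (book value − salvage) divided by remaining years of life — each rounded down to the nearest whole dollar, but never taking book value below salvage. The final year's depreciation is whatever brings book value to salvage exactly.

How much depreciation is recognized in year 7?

Depreciable base = $268,783 − $38,700 = $230,083.
Year 1: DB = ⌊$268,783 × 150%/7⌋ = $57,596; SL = ⌊$230,083/7⌋ = $32,869 → take DB $57,596. Book value $211,187.
Year 2: DB = ⌊$211,187 × 150%/7⌋ = $45,254; SL = ⌊$172,487/6⌋ = $28,747 → take DB $45,254. Book value $165,933.
Year 3: DB = ⌊$165,933 × 150%/7⌋ = $35,557; SL = ⌊$127,233/5⌋ = $25,446 → take DB $35,557. Book value $130,376.
Year 4: DB = ⌊$130,376 × 150%/7⌋ = $27,937; SL = ⌊$91,676/4⌋ = $22,919 → take DB $27,937. Book value $102,439.
Year 5: DB = ⌊$102,439 × 150%/7⌋ = $21,951; SL = ⌊$63,739/3⌋ = $21,246 → take DB $21,951. Book value $80,488.
Year 6: DB = ⌊$80,488 × 150%/7⌋ = $17,247; SL = ⌊$41,788/2⌋ = $20,894 → take SL $20,894. Book value $59,594.
Year 7 (final): $59,594 − $38,700 = $20,894. Book value $38,700.

$20,894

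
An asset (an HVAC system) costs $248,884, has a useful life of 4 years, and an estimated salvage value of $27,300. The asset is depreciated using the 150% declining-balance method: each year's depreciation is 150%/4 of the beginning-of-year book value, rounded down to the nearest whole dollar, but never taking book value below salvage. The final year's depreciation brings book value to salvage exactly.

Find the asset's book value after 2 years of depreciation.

$97,221

Depreciable base = $248,884 − $27,300 = $221,584.
Year 1: ⌊$248,884 × 150%/4⌋ = $93,331. Book value $155,553.
Year 2: ⌊$155,553 × 150%/4⌋ = $58,332. Book value $97,221.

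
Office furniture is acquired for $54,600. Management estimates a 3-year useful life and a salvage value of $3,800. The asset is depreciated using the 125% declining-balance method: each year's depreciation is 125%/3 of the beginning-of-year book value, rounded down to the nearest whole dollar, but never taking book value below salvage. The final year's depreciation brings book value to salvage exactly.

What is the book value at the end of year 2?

Depreciable base = $54,600 − $3,800 = $50,800.
Year 1: ⌊$54,600 × 125%/3⌋ = $22,750. Book value $31,850.
Year 2: ⌊$31,850 × 125%/3⌋ = $13,270. Book value $18,580.

$18,580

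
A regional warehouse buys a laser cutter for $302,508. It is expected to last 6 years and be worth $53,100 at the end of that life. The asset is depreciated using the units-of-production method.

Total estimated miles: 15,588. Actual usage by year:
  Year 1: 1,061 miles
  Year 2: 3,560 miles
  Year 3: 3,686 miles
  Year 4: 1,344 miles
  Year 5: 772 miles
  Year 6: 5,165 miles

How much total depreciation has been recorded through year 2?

$73,936

Depreciable base = $302,508 − $53,100 = $249,408.
Rate = $249,408 / 15,588 miles = $16 per mile.
Year 1: 1,061 × $16 = $16,976. Book value $285,532.
Year 2: 3,560 × $16 = $56,960. Book value $228,572.
Accumulated through year 2 = $302,508 − $228,572 = $73,936.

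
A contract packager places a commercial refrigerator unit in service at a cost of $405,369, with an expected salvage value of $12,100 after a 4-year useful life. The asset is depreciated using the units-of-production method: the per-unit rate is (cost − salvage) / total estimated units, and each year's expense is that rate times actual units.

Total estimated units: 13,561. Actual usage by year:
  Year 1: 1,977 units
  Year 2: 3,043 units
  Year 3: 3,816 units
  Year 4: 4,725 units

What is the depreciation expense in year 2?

Depreciable base = $405,369 − $12,100 = $393,269.
Rate = $393,269 / 13,561 units = $29 per unit.
Year 1: 1,977 × $29 = $57,333. Book value $348,036.
Year 2: 3,043 × $29 = $88,247. Book value $259,789.

$88,247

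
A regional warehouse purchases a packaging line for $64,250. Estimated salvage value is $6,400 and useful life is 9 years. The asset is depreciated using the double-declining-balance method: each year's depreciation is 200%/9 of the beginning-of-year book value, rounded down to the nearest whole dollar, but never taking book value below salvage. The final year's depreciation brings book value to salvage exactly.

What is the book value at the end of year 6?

$14,224

Depreciable base = $64,250 − $6,400 = $57,850.
Year 1: ⌊$64,250 × 200%/9⌋ = $14,277. Book value $49,973.
Year 2: ⌊$49,973 × 200%/9⌋ = $11,105. Book value $38,868.
Year 3: ⌊$38,868 × 200%/9⌋ = $8,637. Book value $30,231.
Year 4: ⌊$30,231 × 200%/9⌋ = $6,718. Book value $23,513.
Year 5: ⌊$23,513 × 200%/9⌋ = $5,225. Book value $18,288.
Year 6: ⌊$18,288 × 200%/9⌋ = $4,064. Book value $14,224.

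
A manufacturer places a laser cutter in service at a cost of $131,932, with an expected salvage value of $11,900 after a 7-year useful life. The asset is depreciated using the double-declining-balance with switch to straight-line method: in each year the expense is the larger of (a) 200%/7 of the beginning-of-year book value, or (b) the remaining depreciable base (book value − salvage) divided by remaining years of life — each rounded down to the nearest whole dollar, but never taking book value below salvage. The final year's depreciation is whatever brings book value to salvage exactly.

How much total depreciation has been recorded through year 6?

$114,409

Depreciable base = $131,932 − $11,900 = $120,032.
Year 1: DB = ⌊$131,932 × 200%/7⌋ = $37,694; SL = ⌊$120,032/7⌋ = $17,147 → take DB $37,694. Book value $94,238.
Year 2: DB = ⌊$94,238 × 200%/7⌋ = $26,925; SL = ⌊$82,338/6⌋ = $13,723 → take DB $26,925. Book value $67,313.
Year 3: DB = ⌊$67,313 × 200%/7⌋ = $19,232; SL = ⌊$55,413/5⌋ = $11,082 → take DB $19,232. Book value $48,081.
Year 4: DB = ⌊$48,081 × 200%/7⌋ = $13,737; SL = ⌊$36,181/4⌋ = $9,045 → take DB $13,737. Book value $34,344.
Year 5: DB = ⌊$34,344 × 200%/7⌋ = $9,812; SL = ⌊$22,444/3⌋ = $7,481 → take DB $9,812. Book value $24,532.
Year 6: DB = ⌊$24,532 × 200%/7⌋ = $7,009; SL = ⌊$12,632/2⌋ = $6,316 → take DB $7,009. Book value $17,523.
Accumulated through year 6 = $131,932 − $17,523 = $114,409.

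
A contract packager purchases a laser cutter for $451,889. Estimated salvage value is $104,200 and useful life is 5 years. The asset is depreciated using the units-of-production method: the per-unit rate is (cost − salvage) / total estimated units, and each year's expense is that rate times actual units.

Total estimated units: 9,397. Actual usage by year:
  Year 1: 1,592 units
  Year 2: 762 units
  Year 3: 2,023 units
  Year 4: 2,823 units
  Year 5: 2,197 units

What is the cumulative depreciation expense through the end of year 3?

Depreciable base = $451,889 − $104,200 = $347,689.
Rate = $347,689 / 9,397 units = $37 per unit.
Year 1: 1,592 × $37 = $58,904. Book value $392,985.
Year 2: 762 × $37 = $28,194. Book value $364,791.
Year 3: 2,023 × $37 = $74,851. Book value $289,940.
Accumulated through year 3 = $451,889 − $289,940 = $161,949.

$161,949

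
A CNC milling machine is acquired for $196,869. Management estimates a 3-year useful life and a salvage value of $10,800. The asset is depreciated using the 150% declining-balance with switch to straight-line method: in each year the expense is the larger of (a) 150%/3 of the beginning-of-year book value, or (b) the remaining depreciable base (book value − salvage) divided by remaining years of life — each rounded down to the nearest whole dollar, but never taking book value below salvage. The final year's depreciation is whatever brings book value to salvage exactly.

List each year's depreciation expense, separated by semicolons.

$98,434; $49,217; $38,418

Depreciable base = $196,869 − $10,800 = $186,069.
Year 1: DB = ⌊$196,869 × 150%/3⌋ = $98,434; SL = ⌊$186,069/3⌋ = $62,023 → take DB $98,434. Book value $98,435.
Year 2: DB = ⌊$98,435 × 150%/3⌋ = $49,217; SL = ⌊$87,635/2⌋ = $43,817 → take DB $49,217. Book value $49,218.
Year 3 (final): $49,218 − $10,800 = $38,418. Book value $10,800.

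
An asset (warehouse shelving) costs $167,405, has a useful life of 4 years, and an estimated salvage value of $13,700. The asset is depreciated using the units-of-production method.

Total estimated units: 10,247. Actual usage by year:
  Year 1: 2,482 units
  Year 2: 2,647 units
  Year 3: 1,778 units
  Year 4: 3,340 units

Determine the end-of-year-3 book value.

$63,800

Depreciable base = $167,405 − $13,700 = $153,705.
Rate = $153,705 / 10,247 units = $15 per unit.
Year 1: 2,482 × $15 = $37,230. Book value $130,175.
Year 2: 2,647 × $15 = $39,705. Book value $90,470.
Year 3: 1,778 × $15 = $26,670. Book value $63,800.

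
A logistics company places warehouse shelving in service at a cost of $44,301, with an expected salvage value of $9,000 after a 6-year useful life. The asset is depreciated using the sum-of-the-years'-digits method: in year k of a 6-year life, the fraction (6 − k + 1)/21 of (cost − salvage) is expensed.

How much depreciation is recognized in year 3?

Depreciable base = $44,301 − $9,000 = $35,301.
Sum of the years' digits = 6+5+4+3+2+1 = 21.
Year 1: $35,301 × 6/21 = $10,086. Book value $34,215.
Year 2: $35,301 × 5/21 = $8,405. Book value $25,810.
Year 3: $35,301 × 4/21 = $6,724. Book value $19,086.

$6,724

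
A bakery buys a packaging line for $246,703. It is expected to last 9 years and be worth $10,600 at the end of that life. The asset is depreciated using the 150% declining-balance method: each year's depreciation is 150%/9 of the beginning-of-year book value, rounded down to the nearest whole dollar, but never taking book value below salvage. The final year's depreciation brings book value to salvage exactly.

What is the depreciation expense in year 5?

$19,829

Depreciable base = $246,703 − $10,600 = $236,103.
Year 1: ⌊$246,703 × 150%/9⌋ = $41,117. Book value $205,586.
Year 2: ⌊$205,586 × 150%/9⌋ = $34,264. Book value $171,322.
Year 3: ⌊$171,322 × 150%/9⌋ = $28,553. Book value $142,769.
Year 4: ⌊$142,769 × 150%/9⌋ = $23,794. Book value $118,975.
Year 5: ⌊$118,975 × 150%/9⌋ = $19,829. Book value $99,146.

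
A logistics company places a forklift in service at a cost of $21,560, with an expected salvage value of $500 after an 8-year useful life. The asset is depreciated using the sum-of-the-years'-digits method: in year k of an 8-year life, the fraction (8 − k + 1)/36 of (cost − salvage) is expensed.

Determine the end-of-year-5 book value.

$4,010

Depreciable base = $21,560 − $500 = $21,060.
Sum of the years' digits = 8+7+6+5+4+3+2+1 = 36.
Year 1: $21,060 × 8/36 = $4,680. Book value $16,880.
Year 2: $21,060 × 7/36 = $4,095. Book value $12,785.
Year 3: $21,060 × 6/36 = $3,510. Book value $9,275.
Year 4: $21,060 × 5/36 = $2,925. Book value $6,350.
Year 5: $21,060 × 4/36 = $2,340. Book value $4,010.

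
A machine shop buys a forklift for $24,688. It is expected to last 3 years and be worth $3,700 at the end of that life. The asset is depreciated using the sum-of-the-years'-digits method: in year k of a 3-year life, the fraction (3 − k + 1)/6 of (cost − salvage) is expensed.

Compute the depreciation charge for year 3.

Depreciable base = $24,688 − $3,700 = $20,988.
Sum of the years' digits = 3+2+1 = 6.
Year 1: $20,988 × 3/6 = $10,494. Book value $14,194.
Year 2: $20,988 × 2/6 = $6,996. Book value $7,198.
Year 3: $20,988 × 1/6 = $3,498. Book value $3,700.

$3,498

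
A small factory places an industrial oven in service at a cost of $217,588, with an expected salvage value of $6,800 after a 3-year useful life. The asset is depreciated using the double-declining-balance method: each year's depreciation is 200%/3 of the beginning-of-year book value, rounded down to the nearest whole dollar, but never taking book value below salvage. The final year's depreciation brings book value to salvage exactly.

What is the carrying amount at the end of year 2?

Depreciable base = $217,588 − $6,800 = $210,788.
Year 1: ⌊$217,588 × 200%/3⌋ = $145,058. Book value $72,530.
Year 2: ⌊$72,530 × 200%/3⌋ = $48,353. Book value $24,177.

$24,177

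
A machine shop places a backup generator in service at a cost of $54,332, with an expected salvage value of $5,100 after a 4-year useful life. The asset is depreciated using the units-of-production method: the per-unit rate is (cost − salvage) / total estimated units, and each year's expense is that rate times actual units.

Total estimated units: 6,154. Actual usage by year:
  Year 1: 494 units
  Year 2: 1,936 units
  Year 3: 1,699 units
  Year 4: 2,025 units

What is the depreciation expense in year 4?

Depreciable base = $54,332 − $5,100 = $49,232.
Rate = $49,232 / 6,154 units = $8 per unit.
Year 1: 494 × $8 = $3,952. Book value $50,380.
Year 2: 1,936 × $8 = $15,488. Book value $34,892.
Year 3: 1,699 × $8 = $13,592. Book value $21,300.
Year 4: 2,025 × $8 = $16,200. Book value $5,100.

$16,200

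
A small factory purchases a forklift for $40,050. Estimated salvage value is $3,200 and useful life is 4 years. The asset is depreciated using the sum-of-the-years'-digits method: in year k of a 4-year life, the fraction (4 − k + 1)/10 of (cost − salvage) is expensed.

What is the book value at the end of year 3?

Depreciable base = $40,050 − $3,200 = $36,850.
Sum of the years' digits = 4+3+2+1 = 10.
Year 1: $36,850 × 4/10 = $14,740. Book value $25,310.
Year 2: $36,850 × 3/10 = $11,055. Book value $14,255.
Year 3: $36,850 × 2/10 = $7,370. Book value $6,885.

$6,885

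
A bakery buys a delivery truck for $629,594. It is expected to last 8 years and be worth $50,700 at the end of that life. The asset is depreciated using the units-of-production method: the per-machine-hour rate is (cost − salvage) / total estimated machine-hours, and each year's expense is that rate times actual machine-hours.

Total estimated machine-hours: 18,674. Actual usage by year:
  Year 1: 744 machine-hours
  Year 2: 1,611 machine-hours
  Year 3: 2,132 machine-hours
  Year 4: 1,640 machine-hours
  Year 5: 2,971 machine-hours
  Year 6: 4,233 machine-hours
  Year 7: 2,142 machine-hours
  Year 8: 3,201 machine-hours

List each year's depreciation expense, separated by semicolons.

$23,064; $49,941; $66,092; $50,840; $92,101; $131,223; $66,402; $99,231

Depreciable base = $629,594 − $50,700 = $578,894.
Rate = $578,894 / 18,674 machine-hours = $31 per machine-hour.
Year 1: 744 × $31 = $23,064. Book value $606,530.
Year 2: 1,611 × $31 = $49,941. Book value $556,589.
Year 3: 2,132 × $31 = $66,092. Book value $490,497.
Year 4: 1,640 × $31 = $50,840. Book value $439,657.
Year 5: 2,971 × $31 = $92,101. Book value $347,556.
Year 6: 4,233 × $31 = $131,223. Book value $216,333.
Year 7: 2,142 × $31 = $66,402. Book value $149,931.
Year 8: 3,201 × $31 = $99,231. Book value $50,700.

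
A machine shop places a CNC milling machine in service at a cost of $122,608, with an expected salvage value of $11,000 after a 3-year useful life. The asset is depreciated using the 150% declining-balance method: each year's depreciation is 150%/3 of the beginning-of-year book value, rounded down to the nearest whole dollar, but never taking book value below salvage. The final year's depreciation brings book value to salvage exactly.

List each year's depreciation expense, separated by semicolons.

Depreciable base = $122,608 − $11,000 = $111,608.
Year 1: ⌊$122,608 × 150%/3⌋ = $61,304. Book value $61,304.
Year 2: ⌊$61,304 × 150%/3⌋ = $30,652. Book value $30,652.
Year 3 (final): $30,652 − $11,000 = $19,652. Book value $11,000.

$61,304; $30,652; $19,652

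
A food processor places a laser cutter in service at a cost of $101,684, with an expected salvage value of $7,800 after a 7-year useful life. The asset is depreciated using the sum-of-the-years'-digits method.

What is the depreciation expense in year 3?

Depreciable base = $101,684 − $7,800 = $93,884.
Sum of the years' digits = 7+6+5+4+3+2+1 = 28.
Year 1: $93,884 × 7/28 = $23,471. Book value $78,213.
Year 2: $93,884 × 6/28 = $20,118. Book value $58,095.
Year 3: $93,884 × 5/28 = $16,765. Book value $41,330.

$16,765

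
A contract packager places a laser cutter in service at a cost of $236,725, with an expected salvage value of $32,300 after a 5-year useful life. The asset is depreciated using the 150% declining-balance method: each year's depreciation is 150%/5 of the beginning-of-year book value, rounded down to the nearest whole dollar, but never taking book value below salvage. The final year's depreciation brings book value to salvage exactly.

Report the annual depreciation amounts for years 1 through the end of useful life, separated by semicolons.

$71,017; $49,712; $34,798; $24,359; $24,539

Depreciable base = $236,725 − $32,300 = $204,425.
Year 1: ⌊$236,725 × 150%/5⌋ = $71,017. Book value $165,708.
Year 2: ⌊$165,708 × 150%/5⌋ = $49,712. Book value $115,996.
Year 3: ⌊$115,996 × 150%/5⌋ = $34,798. Book value $81,198.
Year 4: ⌊$81,198 × 150%/5⌋ = $24,359. Book value $56,839.
Year 5 (final): $56,839 − $32,300 = $24,539. Book value $32,300.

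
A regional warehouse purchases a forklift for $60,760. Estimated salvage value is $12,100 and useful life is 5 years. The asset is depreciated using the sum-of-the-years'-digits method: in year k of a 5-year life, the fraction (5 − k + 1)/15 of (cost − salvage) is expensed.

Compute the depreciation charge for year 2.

Depreciable base = $60,760 − $12,100 = $48,660.
Sum of the years' digits = 5+4+3+2+1 = 15.
Year 1: $48,660 × 5/15 = $16,220. Book value $44,540.
Year 2: $48,660 × 4/15 = $12,976. Book value $31,564.

$12,976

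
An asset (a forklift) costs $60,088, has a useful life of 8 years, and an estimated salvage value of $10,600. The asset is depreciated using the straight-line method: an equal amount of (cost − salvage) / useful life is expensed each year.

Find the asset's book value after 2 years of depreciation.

$47,716

Depreciable base = $60,088 − $10,600 = $49,488.
Annual expense = $49,488 / 8 = $6,186.
End of year 1: book value $53,902.
End of year 2: book value $47,716.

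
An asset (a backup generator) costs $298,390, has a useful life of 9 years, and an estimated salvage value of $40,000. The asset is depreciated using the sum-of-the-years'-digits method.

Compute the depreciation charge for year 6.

Depreciable base = $298,390 − $40,000 = $258,390.
Sum of the years' digits = 9+8+7+6+5+4+3+2+1 = 45.
Year 1: $258,390 × 9/45 = $51,678. Book value $246,712.
Year 2: $258,390 × 8/45 = $45,936. Book value $200,776.
Year 3: $258,390 × 7/45 = $40,194. Book value $160,582.
Year 4: $258,390 × 6/45 = $34,452. Book value $126,130.
Year 5: $258,390 × 5/45 = $28,710. Book value $97,420.
Year 6: $258,390 × 4/45 = $22,968. Book value $74,452.

$22,968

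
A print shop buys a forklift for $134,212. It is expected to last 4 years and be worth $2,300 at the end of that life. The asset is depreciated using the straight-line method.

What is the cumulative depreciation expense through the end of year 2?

$65,956

Depreciable base = $134,212 − $2,300 = $131,912.
Annual expense = $131,912 / 4 = $32,978.
End of year 1: book value $101,234.
End of year 2: book value $68,256.
Accumulated through year 2 = $134,212 − $68,256 = $65,956.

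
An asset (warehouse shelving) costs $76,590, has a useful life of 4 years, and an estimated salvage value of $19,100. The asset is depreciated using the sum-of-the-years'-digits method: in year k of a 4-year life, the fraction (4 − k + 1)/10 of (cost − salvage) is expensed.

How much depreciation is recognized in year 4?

Depreciable base = $76,590 − $19,100 = $57,490.
Sum of the years' digits = 4+3+2+1 = 10.
Year 1: $57,490 × 4/10 = $22,996. Book value $53,594.
Year 2: $57,490 × 3/10 = $17,247. Book value $36,347.
Year 3: $57,490 × 2/10 = $11,498. Book value $24,849.
Year 4: $57,490 × 1/10 = $5,749. Book value $19,100.

$5,749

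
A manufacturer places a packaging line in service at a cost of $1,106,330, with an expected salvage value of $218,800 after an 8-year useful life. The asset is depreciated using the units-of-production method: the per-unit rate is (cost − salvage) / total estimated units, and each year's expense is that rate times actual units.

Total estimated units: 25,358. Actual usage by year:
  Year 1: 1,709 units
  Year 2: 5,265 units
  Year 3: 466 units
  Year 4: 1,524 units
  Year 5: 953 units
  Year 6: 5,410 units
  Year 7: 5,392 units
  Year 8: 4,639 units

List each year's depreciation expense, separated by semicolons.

Depreciable base = $1,106,330 − $218,800 = $887,530.
Rate = $887,530 / 25,358 units = $35 per unit.
Year 1: 1,709 × $35 = $59,815. Book value $1,046,515.
Year 2: 5,265 × $35 = $184,275. Book value $862,240.
Year 3: 466 × $35 = $16,310. Book value $845,930.
Year 4: 1,524 × $35 = $53,340. Book value $792,590.
Year 5: 953 × $35 = $33,355. Book value $759,235.
Year 6: 5,410 × $35 = $189,350. Book value $569,885.
Year 7: 5,392 × $35 = $188,720. Book value $381,165.
Year 8: 4,639 × $35 = $162,365. Book value $218,800.

$59,815; $184,275; $16,310; $53,340; $33,355; $189,350; $188,720; $162,365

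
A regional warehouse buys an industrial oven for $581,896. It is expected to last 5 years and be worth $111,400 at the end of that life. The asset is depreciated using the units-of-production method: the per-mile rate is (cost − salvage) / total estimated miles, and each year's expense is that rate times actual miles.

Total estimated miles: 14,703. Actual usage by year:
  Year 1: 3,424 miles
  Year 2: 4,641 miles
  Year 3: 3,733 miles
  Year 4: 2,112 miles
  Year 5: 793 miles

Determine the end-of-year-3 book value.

$204,360

Depreciable base = $581,896 − $111,400 = $470,496.
Rate = $470,496 / 14,703 miles = $32 per mile.
Year 1: 3,424 × $32 = $109,568. Book value $472,328.
Year 2: 4,641 × $32 = $148,512. Book value $323,816.
Year 3: 3,733 × $32 = $119,456. Book value $204,360.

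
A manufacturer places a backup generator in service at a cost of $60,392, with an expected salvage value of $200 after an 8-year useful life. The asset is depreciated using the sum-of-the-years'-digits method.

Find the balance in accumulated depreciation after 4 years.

$43,472

Depreciable base = $60,392 − $200 = $60,192.
Sum of the years' digits = 8+7+6+5+4+3+2+1 = 36.
Year 1: $60,192 × 8/36 = $13,376. Book value $47,016.
Year 2: $60,192 × 7/36 = $11,704. Book value $35,312.
Year 3: $60,192 × 6/36 = $10,032. Book value $25,280.
Year 4: $60,192 × 5/36 = $8,360. Book value $16,920.
Accumulated through year 4 = $60,392 − $16,920 = $43,472.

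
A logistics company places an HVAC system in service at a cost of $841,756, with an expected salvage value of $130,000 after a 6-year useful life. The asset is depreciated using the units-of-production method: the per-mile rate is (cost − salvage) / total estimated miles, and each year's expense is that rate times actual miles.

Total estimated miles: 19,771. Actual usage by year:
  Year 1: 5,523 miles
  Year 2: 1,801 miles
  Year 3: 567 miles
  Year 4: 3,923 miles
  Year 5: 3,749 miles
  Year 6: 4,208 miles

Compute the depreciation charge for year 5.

Depreciable base = $841,756 − $130,000 = $711,756.
Rate = $711,756 / 19,771 miles = $36 per mile.
Year 1: 5,523 × $36 = $198,828. Book value $642,928.
Year 2: 1,801 × $36 = $64,836. Book value $578,092.
Year 3: 567 × $36 = $20,412. Book value $557,680.
Year 4: 3,923 × $36 = $141,228. Book value $416,452.
Year 5: 3,749 × $36 = $134,964. Book value $281,488.

$134,964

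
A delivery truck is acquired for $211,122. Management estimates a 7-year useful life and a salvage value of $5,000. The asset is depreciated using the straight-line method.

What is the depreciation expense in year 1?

Depreciable base = $211,122 − $5,000 = $206,122.
Annual expense = $206,122 / 7 = $29,446.

$29,446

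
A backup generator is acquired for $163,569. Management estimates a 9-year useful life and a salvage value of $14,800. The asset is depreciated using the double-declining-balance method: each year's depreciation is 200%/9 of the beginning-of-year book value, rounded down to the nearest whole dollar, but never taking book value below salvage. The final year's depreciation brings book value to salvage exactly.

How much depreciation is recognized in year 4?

$17,102

Depreciable base = $163,569 − $14,800 = $148,769.
Year 1: ⌊$163,569 × 200%/9⌋ = $36,348. Book value $127,221.
Year 2: ⌊$127,221 × 200%/9⌋ = $28,271. Book value $98,950.
Year 3: ⌊$98,950 × 200%/9⌋ = $21,988. Book value $76,962.
Year 4: ⌊$76,962 × 200%/9⌋ = $17,102. Book value $59,860.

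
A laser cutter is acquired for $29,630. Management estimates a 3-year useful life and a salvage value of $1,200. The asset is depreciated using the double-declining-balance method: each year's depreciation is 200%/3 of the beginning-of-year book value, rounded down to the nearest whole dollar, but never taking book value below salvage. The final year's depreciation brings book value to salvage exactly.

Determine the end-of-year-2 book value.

$3,293

Depreciable base = $29,630 − $1,200 = $28,430.
Year 1: ⌊$29,630 × 200%/3⌋ = $19,753. Book value $9,877.
Year 2: ⌊$9,877 × 200%/3⌋ = $6,584. Book value $3,293.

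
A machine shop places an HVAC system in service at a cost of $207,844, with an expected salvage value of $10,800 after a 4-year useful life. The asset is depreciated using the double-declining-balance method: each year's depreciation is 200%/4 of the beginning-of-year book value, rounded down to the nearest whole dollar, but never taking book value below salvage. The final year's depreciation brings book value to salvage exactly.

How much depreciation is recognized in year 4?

$15,181

Depreciable base = $207,844 − $10,800 = $197,044.
Year 1: ⌊$207,844 × 200%/4⌋ = $103,922. Book value $103,922.
Year 2: ⌊$103,922 × 200%/4⌋ = $51,961. Book value $51,961.
Year 3: ⌊$51,961 × 200%/4⌋ = $25,980. Book value $25,981.
Year 4 (final): $25,981 − $10,800 = $15,181. Book value $10,800.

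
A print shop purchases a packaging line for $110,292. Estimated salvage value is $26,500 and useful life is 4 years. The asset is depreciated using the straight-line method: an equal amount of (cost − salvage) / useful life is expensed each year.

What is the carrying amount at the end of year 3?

$47,448

Depreciable base = $110,292 − $26,500 = $83,792.
Annual expense = $83,792 / 4 = $20,948.
End of year 1: book value $89,344.
End of year 2: book value $68,396.
End of year 3: book value $47,448.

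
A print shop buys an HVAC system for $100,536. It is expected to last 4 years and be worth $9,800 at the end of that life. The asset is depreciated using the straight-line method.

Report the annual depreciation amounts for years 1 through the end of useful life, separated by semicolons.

$22,684; $22,684; $22,684; $22,684

Depreciable base = $100,536 − $9,800 = $90,736.
Annual expense = $90,736 / 4 = $22,684.
End of year 1: book value $77,852.
End of year 2: book value $55,168.
End of year 3: book value $32,484.
End of year 4: book value $9,800.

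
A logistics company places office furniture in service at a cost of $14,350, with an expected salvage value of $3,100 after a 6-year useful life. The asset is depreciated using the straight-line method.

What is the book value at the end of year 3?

$8,725

Depreciable base = $14,350 − $3,100 = $11,250.
Annual expense = $11,250 / 6 = $1,875.
End of year 1: book value $12,475.
End of year 2: book value $10,600.
End of year 3: book value $8,725.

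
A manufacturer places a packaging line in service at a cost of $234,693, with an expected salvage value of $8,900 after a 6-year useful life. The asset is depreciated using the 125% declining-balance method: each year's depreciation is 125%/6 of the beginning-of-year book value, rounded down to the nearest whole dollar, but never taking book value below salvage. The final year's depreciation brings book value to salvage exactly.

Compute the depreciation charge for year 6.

$64,083

Depreciable base = $234,693 − $8,900 = $225,793.
Year 1: ⌊$234,693 × 125%/6⌋ = $48,894. Book value $185,799.
Year 2: ⌊$185,799 × 125%/6⌋ = $38,708. Book value $147,091.
Year 3: ⌊$147,091 × 125%/6⌋ = $30,643. Book value $116,448.
Year 4: ⌊$116,448 × 125%/6⌋ = $24,260. Book value $92,188.
Year 5: ⌊$92,188 × 125%/6⌋ = $19,205. Book value $72,983.
Year 6 (final): $72,983 − $8,900 = $64,083. Book value $8,900.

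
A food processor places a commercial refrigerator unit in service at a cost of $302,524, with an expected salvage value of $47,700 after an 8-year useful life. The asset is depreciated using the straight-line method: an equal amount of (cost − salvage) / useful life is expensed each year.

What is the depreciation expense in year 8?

Depreciable base = $302,524 − $47,700 = $254,824.
Annual expense = $254,824 / 8 = $31,853.

$31,853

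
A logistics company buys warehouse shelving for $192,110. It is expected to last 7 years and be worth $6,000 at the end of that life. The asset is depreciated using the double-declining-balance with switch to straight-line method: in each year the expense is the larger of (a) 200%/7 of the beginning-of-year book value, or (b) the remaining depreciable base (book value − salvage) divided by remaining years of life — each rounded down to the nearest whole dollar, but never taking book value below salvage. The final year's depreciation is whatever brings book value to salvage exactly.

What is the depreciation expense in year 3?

$28,004

Depreciable base = $192,110 − $6,000 = $186,110.
Year 1: DB = ⌊$192,110 × 200%/7⌋ = $54,888; SL = ⌊$186,110/7⌋ = $26,587 → take DB $54,888. Book value $137,222.
Year 2: DB = ⌊$137,222 × 200%/7⌋ = $39,206; SL = ⌊$131,222/6⌋ = $21,870 → take DB $39,206. Book value $98,016.
Year 3: DB = ⌊$98,016 × 200%/7⌋ = $28,004; SL = ⌊$92,016/5⌋ = $18,403 → take DB $28,004. Book value $70,012.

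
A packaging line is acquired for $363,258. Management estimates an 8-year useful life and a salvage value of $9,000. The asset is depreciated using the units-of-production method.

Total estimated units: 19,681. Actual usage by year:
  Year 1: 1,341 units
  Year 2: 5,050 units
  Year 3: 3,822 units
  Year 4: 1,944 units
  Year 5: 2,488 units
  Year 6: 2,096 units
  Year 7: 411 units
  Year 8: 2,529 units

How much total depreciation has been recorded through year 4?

Depreciable base = $363,258 − $9,000 = $354,258.
Rate = $354,258 / 19,681 units = $18 per unit.
Year 1: 1,341 × $18 = $24,138. Book value $339,120.
Year 2: 5,050 × $18 = $90,900. Book value $248,220.
Year 3: 3,822 × $18 = $68,796. Book value $179,424.
Year 4: 1,944 × $18 = $34,992. Book value $144,432.
Accumulated through year 4 = $363,258 − $144,432 = $218,826.

$218,826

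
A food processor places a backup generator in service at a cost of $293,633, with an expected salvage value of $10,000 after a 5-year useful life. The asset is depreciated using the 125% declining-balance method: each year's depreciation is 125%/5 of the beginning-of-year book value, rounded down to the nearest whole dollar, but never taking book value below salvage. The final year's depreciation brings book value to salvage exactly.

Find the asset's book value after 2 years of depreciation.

Depreciable base = $293,633 − $10,000 = $283,633.
Year 1: ⌊$293,633 × 125%/5⌋ = $73,408. Book value $220,225.
Year 2: ⌊$220,225 × 125%/5⌋ = $55,056. Book value $165,169.

$165,169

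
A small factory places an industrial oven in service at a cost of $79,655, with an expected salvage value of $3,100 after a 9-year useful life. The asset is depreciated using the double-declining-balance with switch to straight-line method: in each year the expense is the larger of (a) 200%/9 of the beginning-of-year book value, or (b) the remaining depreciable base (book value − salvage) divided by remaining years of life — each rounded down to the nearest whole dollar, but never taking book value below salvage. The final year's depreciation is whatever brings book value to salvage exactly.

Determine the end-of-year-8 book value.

Depreciable base = $79,655 − $3,100 = $76,555.
Year 1: DB = ⌊$79,655 × 200%/9⌋ = $17,701; SL = ⌊$76,555/9⌋ = $8,506 → take DB $17,701. Book value $61,954.
Year 2: DB = ⌊$61,954 × 200%/9⌋ = $13,767; SL = ⌊$58,854/8⌋ = $7,356 → take DB $13,767. Book value $48,187.
Year 3: DB = ⌊$48,187 × 200%/9⌋ = $10,708; SL = ⌊$45,087/7⌋ = $6,441 → take DB $10,708. Book value $37,479.
Year 4: DB = ⌊$37,479 × 200%/9⌋ = $8,328; SL = ⌊$34,379/6⌋ = $5,729 → take DB $8,328. Book value $29,151.
Year 5: DB = ⌊$29,151 × 200%/9⌋ = $6,478; SL = ⌊$26,051/5⌋ = $5,210 → take DB $6,478. Book value $22,673.
Year 6: DB = ⌊$22,673 × 200%/9⌋ = $5,038; SL = ⌊$19,573/4⌋ = $4,893 → take DB $5,038. Book value $17,635.
Year 7: DB = ⌊$17,635 × 200%/9⌋ = $3,918; SL = ⌊$14,535/3⌋ = $4,845 → take SL $4,845. Book value $12,790.
Year 8: DB = ⌊$12,790 × 200%/9⌋ = $2,842; SL = ⌊$9,690/2⌋ = $4,845 → take SL $4,845. Book value $7,945.

$7,945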